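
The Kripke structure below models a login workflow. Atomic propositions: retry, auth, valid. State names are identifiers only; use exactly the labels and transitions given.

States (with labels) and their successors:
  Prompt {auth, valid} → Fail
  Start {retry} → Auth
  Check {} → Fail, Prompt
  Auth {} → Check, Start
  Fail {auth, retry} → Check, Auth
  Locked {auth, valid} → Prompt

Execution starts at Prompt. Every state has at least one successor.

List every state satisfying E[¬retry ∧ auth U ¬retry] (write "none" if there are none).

States satisfying ¬retry ∧ auth: {Prompt, Locked}.
States satisfying ¬retry: {Prompt, Check, Auth, Locked}.
States satisfying E[¬retry ∧ auth U ¬retry]: {Prompt, Check, Auth, Locked}.

{Prompt, Check, Auth, Locked}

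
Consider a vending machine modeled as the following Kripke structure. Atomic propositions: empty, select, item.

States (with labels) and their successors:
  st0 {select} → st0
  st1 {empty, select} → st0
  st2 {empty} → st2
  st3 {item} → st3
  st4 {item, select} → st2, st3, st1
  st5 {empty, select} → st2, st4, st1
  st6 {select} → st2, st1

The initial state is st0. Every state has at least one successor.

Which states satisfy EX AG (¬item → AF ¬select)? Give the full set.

{st2, st3, st4, st5, st6}

States satisfying AG (¬item → AF ¬select): {st2, st3}.
States satisfying EX AG (¬item → AF ¬select): {st2, st3, st4, st5, st6}.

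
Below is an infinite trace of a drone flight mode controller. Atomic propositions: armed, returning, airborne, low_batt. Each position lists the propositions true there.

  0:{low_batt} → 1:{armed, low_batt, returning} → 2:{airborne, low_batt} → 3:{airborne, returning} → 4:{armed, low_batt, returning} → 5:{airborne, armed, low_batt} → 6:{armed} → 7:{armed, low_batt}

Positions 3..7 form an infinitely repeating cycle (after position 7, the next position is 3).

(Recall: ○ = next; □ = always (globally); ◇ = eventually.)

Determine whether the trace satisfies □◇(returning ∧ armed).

Satisfied

◇(returning ∧ armed) holds at every position 0..7, and those are all positions ever visited, so □◇(returning ∧ armed) holds.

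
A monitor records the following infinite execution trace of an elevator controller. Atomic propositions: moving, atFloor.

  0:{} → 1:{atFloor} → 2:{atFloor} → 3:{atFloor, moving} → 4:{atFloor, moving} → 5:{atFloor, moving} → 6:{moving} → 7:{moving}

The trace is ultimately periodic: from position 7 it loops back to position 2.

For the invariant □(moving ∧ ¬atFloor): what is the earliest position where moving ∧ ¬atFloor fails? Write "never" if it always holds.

At position 0 the labels are {}, so moving ∧ ¬atFloor is false there. This is the first violation.

0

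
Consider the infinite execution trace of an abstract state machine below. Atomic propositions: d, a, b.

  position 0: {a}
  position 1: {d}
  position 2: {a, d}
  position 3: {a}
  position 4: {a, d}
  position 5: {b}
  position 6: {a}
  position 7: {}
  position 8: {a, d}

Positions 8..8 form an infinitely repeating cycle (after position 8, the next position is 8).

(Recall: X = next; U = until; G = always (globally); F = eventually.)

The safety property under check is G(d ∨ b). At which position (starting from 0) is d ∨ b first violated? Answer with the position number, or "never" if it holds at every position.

0

At position 0 the labels are {a}, so d ∨ b is false there. This is the first violation.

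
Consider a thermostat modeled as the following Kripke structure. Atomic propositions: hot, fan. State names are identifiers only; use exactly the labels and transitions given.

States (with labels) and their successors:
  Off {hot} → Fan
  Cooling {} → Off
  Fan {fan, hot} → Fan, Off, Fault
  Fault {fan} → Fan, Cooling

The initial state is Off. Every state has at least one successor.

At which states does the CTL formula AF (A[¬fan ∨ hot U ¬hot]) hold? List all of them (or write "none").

{Cooling, Fault}

States satisfying A[¬fan ∨ hot U ¬hot]: {Cooling, Fault}.
States satisfying AF (A[¬fan ∨ hot U ¬hot]): {Cooling, Fault}.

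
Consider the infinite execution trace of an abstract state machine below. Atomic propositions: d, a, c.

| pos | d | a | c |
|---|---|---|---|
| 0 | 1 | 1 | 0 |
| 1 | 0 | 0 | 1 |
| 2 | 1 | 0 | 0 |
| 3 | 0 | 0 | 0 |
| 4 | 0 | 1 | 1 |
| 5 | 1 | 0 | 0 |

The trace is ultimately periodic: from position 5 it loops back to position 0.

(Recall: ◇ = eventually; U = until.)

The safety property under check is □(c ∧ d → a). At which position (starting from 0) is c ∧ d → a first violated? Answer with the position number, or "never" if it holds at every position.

never

c ∧ d → a holds at every position 0..5, and those are all the positions the trace ever visits, so the invariant □(c ∧ d → a) is never violated.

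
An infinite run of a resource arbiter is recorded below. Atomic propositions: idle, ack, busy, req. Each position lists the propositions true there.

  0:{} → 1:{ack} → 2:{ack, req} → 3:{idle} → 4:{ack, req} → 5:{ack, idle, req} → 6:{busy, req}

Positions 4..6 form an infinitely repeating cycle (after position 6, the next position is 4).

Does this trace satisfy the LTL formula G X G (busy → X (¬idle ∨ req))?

Satisfied

X G (busy → X (¬idle ∨ req)) holds at every position 0..6, and those are all positions ever visited, so G X G (busy → X (¬idle ∨ req)) holds.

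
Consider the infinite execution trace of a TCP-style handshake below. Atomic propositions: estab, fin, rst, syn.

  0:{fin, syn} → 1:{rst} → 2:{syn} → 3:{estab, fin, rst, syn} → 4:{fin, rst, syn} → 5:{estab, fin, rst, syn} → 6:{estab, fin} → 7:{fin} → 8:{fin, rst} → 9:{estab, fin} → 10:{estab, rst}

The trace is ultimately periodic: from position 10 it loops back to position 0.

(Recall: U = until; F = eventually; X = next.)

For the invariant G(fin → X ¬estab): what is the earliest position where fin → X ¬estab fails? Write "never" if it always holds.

4

Check fin → X ¬estab at each position in order: 0 ✓, 1 ✓, 2 ✓, 3 ✓.
At position 4 the labels are {fin, rst, syn} and the next position 5 has {estab, fin, rst, syn}, so fin → X ¬estab is false there. This is the first violation.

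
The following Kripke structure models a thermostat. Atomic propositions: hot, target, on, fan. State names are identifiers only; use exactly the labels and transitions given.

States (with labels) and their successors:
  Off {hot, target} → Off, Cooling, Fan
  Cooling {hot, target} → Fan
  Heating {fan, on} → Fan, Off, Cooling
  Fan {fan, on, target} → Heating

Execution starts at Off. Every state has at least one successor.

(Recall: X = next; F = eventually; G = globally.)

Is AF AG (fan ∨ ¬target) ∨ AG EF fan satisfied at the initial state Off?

States satisfying AG (fan ∨ ¬target): ∅.
States satisfying AF AG (fan ∨ ¬target): ∅.
States satisfying EF fan: {Off, Cooling, Heating, Fan}.
States satisfying AG EF fan: {Off, Cooling, Heating, Fan}.
States satisfying AF AG (fan ∨ ¬target) ∨ AG EF fan: {Off, Cooling, Heating, Fan}.
Off ∈ Sat(AF AG (fan ∨ ¬target) ∨ AG EF fan).

Satisfied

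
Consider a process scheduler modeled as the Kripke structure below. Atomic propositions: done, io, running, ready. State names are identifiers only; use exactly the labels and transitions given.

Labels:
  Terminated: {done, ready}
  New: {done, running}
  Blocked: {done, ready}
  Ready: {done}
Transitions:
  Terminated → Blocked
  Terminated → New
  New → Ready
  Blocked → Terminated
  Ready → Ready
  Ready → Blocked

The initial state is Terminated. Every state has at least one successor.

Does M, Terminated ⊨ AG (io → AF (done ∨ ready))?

States satisfying io → AF (done ∨ ready): {Terminated, New, Blocked, Ready}.
States satisfying AG (io → AF (done ∨ ready)): {Terminated, New, Blocked, Ready}.
Every state reachable from Terminated satisfies io → AF (done ∨ ready).
Terminated ∈ Sat(AG (io → AF (done ∨ ready))).

Satisfied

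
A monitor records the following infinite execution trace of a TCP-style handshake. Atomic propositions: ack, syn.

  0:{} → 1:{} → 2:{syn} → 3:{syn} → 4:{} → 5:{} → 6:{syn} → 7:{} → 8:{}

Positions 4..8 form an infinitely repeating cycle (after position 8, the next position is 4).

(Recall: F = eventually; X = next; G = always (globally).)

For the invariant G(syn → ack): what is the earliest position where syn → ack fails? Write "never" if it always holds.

2

Check syn → ack at each position in order: 0 ✓, 1 ✓.
At position 2 the labels are {syn}, so syn → ack is false there. This is the first violation.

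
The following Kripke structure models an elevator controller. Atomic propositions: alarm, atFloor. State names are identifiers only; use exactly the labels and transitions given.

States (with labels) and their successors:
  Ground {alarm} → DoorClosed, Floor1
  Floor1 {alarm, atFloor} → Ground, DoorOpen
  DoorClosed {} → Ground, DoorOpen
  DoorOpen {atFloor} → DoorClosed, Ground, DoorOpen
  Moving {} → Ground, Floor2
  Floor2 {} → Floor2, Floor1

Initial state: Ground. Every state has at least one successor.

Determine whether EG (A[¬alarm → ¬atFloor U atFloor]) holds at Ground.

Does not hold

States satisfying A[¬alarm → ¬atFloor U atFloor]: {Floor1, DoorOpen}.
States satisfying EG (A[¬alarm → ¬atFloor U atFloor]): {Floor1, DoorOpen}.
No suitable path/successor from Ground witnesses the formula.
Ground ∉ Sat(EG (A[¬alarm → ¬atFloor U atFloor])).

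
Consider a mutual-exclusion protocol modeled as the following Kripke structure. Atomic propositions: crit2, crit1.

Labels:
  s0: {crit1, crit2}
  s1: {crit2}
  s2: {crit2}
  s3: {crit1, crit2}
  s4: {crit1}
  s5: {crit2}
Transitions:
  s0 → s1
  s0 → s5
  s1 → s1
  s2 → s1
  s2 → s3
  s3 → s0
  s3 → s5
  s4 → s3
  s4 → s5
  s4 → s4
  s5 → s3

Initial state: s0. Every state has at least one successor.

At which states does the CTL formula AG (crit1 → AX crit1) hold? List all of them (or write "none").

States satisfying crit1 → AX crit1: {s1, s2, s5}.
States satisfying AG (crit1 → AX crit1): {s1}.

{s1}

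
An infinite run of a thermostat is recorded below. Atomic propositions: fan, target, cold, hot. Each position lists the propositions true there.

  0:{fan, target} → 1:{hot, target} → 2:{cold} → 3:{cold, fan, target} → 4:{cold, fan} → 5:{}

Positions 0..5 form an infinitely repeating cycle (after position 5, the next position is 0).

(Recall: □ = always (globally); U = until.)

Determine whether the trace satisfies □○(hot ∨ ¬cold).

No

○(hot ∨ ¬cold) must hold at every position from 0 onward. It fails at position 1, so □○(hot ∨ ¬cold) is false.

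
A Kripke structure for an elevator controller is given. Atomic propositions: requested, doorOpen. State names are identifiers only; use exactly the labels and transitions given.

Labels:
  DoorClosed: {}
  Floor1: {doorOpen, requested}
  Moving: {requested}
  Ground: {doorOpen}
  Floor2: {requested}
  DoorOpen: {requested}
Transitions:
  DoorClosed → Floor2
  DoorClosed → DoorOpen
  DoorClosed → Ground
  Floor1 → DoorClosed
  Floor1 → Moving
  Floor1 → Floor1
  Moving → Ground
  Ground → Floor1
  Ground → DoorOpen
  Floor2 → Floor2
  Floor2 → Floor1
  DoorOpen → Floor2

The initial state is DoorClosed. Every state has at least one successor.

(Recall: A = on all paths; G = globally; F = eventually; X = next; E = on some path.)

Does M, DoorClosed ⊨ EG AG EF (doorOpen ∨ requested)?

States satisfying AG EF (doorOpen ∨ requested): {DoorClosed, Floor1, Moving, Ground, Floor2, DoorOpen}.
States satisfying EG AG EF (doorOpen ∨ requested): {DoorClosed, Floor1, Moving, Ground, Floor2, DoorOpen}.
DoorClosed ∈ Sat(EG AG EF (doorOpen ∨ requested)).

Satisfied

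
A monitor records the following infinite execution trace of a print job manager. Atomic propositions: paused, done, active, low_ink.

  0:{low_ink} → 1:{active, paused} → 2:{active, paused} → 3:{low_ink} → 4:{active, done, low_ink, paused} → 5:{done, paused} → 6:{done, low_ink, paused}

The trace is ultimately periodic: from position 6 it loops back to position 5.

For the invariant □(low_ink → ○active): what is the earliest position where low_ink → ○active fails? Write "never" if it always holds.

4

Check low_ink → ○active at each position in order: 0 ✓, 1 ✓, 2 ✓, 3 ✓.
At position 4 the labels are {active, done, low_ink, paused} and the next position 5 has {done, paused}, so low_ink → ○active is false there. This is the first violation.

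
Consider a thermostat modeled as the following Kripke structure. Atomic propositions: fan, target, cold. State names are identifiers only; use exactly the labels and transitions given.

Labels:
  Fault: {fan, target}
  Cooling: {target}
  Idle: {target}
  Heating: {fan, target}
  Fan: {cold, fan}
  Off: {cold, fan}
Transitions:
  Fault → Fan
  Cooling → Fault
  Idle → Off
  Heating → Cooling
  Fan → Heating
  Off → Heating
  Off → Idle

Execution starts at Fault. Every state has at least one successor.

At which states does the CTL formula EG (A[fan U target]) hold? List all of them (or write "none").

States satisfying A[fan U target]: {Fault, Cooling, Idle, Heating, Fan, Off}.
States satisfying EG (A[fan U target]): {Fault, Cooling, Idle, Heating, Fan, Off}.

{Fault, Cooling, Idle, Heating, Fan, Off}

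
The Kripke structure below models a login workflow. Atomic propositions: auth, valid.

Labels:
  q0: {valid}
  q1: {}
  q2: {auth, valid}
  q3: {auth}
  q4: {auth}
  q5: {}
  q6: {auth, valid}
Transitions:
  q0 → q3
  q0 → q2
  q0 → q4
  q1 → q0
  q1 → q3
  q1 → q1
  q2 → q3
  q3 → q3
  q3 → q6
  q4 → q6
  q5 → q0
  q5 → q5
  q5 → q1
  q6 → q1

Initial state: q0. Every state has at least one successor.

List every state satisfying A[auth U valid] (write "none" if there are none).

{q0, q2, q4, q6}

States satisfying auth: {q2, q3, q4, q6}.
States satisfying valid: {q0, q2, q6}.
States satisfying A[auth U valid]: {q0, q2, q4, q6}.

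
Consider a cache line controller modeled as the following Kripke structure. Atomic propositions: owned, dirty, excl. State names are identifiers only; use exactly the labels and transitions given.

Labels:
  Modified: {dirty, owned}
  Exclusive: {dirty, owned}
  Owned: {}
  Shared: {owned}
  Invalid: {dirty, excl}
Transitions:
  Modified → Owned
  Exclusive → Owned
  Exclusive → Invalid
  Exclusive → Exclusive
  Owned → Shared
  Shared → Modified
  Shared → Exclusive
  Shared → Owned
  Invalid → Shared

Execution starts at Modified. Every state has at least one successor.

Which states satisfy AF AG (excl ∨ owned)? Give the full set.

none

States satisfying AG (excl ∨ owned): ∅.
States satisfying AF AG (excl ∨ owned): ∅.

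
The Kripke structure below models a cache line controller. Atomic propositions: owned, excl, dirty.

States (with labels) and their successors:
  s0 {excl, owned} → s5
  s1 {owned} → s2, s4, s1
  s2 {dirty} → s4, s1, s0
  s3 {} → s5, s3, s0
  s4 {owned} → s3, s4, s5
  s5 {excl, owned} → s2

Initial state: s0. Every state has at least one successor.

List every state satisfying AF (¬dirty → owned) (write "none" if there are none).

States satisfying ¬dirty → owned: {s0, s1, s2, s4, s5}.
States satisfying AF (¬dirty → owned): {s0, s1, s2, s4, s5}.

{s0, s1, s2, s4, s5}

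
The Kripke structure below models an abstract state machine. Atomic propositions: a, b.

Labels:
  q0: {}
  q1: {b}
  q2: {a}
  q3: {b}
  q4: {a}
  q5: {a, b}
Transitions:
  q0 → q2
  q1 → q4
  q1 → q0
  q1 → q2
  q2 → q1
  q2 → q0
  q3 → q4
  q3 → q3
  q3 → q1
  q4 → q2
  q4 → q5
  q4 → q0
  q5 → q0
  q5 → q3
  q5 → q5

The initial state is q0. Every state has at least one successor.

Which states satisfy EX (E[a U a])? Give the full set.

{q0, q1, q3, q4, q5}

States satisfying E[a U a]: {q2, q4, q5}.
States satisfying EX (E[a U a]): {q0, q1, q3, q4, q5}.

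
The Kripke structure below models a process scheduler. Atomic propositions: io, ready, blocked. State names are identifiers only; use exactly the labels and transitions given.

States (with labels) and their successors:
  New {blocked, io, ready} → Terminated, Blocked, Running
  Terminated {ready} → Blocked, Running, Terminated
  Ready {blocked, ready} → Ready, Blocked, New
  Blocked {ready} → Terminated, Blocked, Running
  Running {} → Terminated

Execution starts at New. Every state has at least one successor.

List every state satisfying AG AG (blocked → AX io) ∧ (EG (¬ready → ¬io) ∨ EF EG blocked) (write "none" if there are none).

States satisfying AG (blocked → AX io): {Terminated, Blocked, Running}.
States satisfying AG AG (blocked → AX io): {Terminated, Blocked, Running}.
States satisfying ¬ready → ¬io: {New, Terminated, Ready, Blocked, Running}.
States satisfying EG (¬ready → ¬io): {New, Terminated, Ready, Blocked, Running}.
States satisfying EG blocked: {Ready}.
States satisfying EF EG blocked: {Ready}.
States satisfying EG (¬ready → ¬io) ∨ EF EG blocked: {New, Terminated, Ready, Blocked, Running}.
States satisfying AG AG (blocked → AX io) ∧ (EG (¬ready → ¬io) ∨ EF EG blocked): {Terminated, Blocked, Running}.

{Terminated, Blocked, Running}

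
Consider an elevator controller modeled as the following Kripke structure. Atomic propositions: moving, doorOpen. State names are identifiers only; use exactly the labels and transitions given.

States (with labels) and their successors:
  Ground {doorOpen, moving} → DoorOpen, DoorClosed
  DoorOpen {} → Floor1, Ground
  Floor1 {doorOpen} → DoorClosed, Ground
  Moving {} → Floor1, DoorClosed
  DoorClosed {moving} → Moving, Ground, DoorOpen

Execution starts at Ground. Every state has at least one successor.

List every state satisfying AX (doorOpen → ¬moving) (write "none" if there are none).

States satisfying doorOpen → ¬moving: {DoorOpen, Floor1, Moving, DoorClosed}.
States satisfying AX (doorOpen → ¬moving): {Ground, Moving}.

{Ground, Moving}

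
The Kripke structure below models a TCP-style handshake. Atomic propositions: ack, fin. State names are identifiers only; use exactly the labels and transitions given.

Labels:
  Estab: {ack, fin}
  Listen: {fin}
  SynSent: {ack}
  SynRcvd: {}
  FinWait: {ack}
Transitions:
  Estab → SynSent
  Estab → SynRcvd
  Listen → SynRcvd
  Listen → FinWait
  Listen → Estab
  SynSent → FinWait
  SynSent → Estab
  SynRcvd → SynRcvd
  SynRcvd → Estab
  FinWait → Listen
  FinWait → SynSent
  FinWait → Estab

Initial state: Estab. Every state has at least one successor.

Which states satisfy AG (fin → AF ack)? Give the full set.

none

States satisfying fin → AF ack: {Estab, SynSent, SynRcvd, FinWait}.
States satisfying AG (fin → AF ack): ∅.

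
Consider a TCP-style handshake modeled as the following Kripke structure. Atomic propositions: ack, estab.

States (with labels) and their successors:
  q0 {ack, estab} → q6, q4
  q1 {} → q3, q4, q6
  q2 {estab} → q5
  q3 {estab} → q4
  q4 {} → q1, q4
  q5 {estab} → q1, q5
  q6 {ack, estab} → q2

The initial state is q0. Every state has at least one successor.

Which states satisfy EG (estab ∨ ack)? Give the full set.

States satisfying estab ∨ ack: {q0, q2, q3, q5, q6}.
States satisfying EG (estab ∨ ack): {q0, q2, q5, q6}.

{q0, q2, q5, q6}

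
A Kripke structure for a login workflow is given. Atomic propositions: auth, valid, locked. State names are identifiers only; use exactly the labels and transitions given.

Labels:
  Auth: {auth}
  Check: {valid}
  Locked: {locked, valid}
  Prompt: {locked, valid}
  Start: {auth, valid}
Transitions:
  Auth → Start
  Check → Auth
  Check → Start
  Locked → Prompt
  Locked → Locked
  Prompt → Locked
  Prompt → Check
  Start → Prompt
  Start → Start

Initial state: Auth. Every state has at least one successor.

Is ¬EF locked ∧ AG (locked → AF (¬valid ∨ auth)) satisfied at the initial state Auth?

States satisfying locked: {Locked, Prompt}.
States satisfying EF locked: {Auth, Check, Locked, Prompt, Start}.
States satisfying ¬EF locked: ∅.
States satisfying locked → AF (¬valid ∨ auth): {Auth, Check, Start}.
States satisfying AG (locked → AF (¬valid ∨ auth)): ∅.
States satisfying ¬EF locked ∧ AG (locked → AF (¬valid ∨ auth)): ∅.
Auth ∉ Sat(¬EF locked ∧ AG (locked → AF (¬valid ∨ auth))).

Does not hold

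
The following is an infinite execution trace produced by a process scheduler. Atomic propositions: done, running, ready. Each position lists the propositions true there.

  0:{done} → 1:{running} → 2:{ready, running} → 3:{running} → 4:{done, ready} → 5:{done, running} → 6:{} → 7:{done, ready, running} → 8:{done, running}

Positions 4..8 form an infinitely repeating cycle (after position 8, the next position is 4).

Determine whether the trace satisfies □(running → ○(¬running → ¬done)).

No

running → ○(¬running → ¬done) must hold at every position from 0 onward. It fails at position 3, so □(running → ○(¬running → ¬done)) is false.
Positions where running holds: 1, 2, 3, 5, 7, 8.
Check ○(¬running → ¬done) at each: 1→ok, 2→ok, 3→fails, 5→ok, 7→ok, 8→fails.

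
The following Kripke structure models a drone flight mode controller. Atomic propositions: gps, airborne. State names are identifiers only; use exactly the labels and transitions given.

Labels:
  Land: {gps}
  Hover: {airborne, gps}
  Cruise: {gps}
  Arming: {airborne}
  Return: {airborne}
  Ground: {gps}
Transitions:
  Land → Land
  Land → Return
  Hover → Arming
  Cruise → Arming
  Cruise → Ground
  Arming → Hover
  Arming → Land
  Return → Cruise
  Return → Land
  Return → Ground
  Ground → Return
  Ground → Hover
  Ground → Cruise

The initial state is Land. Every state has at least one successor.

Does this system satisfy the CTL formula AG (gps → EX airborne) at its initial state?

Yes

States satisfying gps → EX airborne: {Land, Hover, Cruise, Arming, Return, Ground}.
States satisfying AG (gps → EX airborne): {Land, Hover, Cruise, Arming, Return, Ground}.
Every state reachable from Land satisfies gps → EX airborne.
Land ∈ Sat(AG (gps → EX airborne)).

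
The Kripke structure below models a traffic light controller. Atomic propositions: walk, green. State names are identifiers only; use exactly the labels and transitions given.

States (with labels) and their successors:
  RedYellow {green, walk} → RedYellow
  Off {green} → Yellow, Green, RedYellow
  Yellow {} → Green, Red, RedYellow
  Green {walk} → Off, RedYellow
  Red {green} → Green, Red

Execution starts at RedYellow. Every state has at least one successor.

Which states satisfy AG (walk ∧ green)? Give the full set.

States satisfying walk ∧ green: {RedYellow}.
States satisfying AG (walk ∧ green): {RedYellow}.

{RedYellow}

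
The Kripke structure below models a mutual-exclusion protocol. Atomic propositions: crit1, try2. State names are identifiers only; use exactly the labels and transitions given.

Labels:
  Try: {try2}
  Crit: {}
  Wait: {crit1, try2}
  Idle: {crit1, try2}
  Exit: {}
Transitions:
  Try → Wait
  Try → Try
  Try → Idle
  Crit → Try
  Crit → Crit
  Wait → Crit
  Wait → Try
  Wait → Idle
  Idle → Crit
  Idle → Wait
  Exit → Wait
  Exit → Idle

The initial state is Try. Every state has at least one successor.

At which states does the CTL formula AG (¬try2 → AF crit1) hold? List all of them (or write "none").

none

States satisfying ¬try2 → AF crit1: {Try, Wait, Idle, Exit}.
States satisfying AG (¬try2 → AF crit1): ∅.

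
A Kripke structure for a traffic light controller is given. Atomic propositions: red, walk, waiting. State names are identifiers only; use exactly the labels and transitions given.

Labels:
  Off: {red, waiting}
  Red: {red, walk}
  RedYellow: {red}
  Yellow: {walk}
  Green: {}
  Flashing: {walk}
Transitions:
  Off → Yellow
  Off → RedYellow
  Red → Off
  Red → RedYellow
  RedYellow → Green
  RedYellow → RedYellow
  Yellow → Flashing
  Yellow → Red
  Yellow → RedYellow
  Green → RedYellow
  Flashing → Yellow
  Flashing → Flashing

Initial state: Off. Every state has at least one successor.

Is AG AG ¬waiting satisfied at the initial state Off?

States satisfying AG ¬waiting: {RedYellow, Green}.
States satisfying AG AG ¬waiting: {RedYellow, Green}.
Flashing is reachable from Off and violates AG ¬waiting, so AG fails at Off.
Off ∉ Sat(AG AG ¬waiting).

Does not hold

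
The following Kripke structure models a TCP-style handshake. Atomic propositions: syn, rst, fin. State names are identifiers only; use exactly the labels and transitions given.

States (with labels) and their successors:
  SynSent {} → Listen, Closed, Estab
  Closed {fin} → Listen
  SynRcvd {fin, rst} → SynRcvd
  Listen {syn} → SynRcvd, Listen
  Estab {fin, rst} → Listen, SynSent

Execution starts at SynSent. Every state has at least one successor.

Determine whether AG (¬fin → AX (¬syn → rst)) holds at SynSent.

Does not hold

States satisfying ¬fin → AX (¬syn → rst): {Closed, SynRcvd, Listen, Estab}.
States satisfying AG (¬fin → AX (¬syn → rst)): {Closed, SynRcvd, Listen}.
SynSent is reachable from SynSent and violates ¬fin → AX (¬syn → rst), so AG fails at SynSent.
SynSent ∉ Sat(AG (¬fin → AX (¬syn → rst))).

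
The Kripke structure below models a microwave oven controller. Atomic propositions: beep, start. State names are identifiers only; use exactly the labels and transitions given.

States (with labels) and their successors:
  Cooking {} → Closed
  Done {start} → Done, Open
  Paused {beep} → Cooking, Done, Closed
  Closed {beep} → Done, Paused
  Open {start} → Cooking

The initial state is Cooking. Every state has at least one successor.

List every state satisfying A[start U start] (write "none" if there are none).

States satisfying start: {Done, Open}.
States satisfying A[start U start]: {Done, Open}.

{Done, Open}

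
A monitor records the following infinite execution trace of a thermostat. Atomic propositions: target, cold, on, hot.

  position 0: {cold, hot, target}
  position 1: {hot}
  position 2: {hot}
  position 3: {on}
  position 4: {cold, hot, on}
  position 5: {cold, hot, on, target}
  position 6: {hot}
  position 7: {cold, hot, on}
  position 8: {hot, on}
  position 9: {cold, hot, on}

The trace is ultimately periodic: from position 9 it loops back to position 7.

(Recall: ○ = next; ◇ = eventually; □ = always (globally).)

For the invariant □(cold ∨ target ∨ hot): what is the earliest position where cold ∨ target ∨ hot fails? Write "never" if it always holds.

Check cold ∨ target ∨ hot at each position in order: 0 ✓, 1 ✓, 2 ✓.
At position 3 the labels are {on}, so cold ∨ target ∨ hot is false there. This is the first violation.

3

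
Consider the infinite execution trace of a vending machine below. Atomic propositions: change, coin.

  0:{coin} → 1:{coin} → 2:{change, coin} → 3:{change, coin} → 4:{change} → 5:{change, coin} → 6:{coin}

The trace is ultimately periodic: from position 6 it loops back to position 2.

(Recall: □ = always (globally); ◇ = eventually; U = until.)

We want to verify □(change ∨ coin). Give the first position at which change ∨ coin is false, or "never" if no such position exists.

change ∨ coin holds at every position 0..6, and those are all the positions the trace ever visits, so the invariant □(change ∨ coin) is never violated.

never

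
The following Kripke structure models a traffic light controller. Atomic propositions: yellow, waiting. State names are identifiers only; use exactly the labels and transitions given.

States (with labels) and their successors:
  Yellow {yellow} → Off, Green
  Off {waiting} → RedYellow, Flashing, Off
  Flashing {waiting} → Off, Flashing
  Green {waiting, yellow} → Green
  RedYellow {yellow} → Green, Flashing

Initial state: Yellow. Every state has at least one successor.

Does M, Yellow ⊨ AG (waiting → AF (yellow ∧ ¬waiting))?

Does not hold

States satisfying waiting → AF (yellow ∧ ¬waiting): {Yellow, RedYellow}.
States satisfying AG (waiting → AF (yellow ∧ ¬waiting)): ∅.
Flashing is reachable from Yellow and violates waiting → AF (yellow ∧ ¬waiting), so AG fails at Yellow.
Yellow ∉ Sat(AG (waiting → AF (yellow ∧ ¬waiting))).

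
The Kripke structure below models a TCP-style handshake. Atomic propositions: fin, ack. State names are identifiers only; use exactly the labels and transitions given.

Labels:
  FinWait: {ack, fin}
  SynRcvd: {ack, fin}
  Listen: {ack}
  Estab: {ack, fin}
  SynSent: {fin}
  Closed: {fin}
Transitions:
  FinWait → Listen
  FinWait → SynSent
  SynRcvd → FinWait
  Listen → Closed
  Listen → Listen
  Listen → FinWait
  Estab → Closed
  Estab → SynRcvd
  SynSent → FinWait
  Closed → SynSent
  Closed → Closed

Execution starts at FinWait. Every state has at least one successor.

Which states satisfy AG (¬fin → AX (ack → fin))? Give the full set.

States satisfying ¬fin → AX (ack → fin): {FinWait, SynRcvd, Estab, SynSent, Closed}.
States satisfying AG (¬fin → AX (ack → fin)): ∅.

none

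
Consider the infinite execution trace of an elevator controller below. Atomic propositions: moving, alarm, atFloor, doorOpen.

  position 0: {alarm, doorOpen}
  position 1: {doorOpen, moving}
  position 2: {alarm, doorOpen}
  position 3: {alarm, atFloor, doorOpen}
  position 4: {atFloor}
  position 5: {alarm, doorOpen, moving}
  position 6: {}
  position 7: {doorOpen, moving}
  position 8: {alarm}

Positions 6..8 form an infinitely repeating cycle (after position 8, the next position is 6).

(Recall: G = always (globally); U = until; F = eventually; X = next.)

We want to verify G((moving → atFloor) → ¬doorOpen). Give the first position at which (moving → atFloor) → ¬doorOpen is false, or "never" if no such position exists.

At position 0 the labels are {alarm, doorOpen}, so (moving → atFloor) → ¬doorOpen is false there. This is the first violation.

0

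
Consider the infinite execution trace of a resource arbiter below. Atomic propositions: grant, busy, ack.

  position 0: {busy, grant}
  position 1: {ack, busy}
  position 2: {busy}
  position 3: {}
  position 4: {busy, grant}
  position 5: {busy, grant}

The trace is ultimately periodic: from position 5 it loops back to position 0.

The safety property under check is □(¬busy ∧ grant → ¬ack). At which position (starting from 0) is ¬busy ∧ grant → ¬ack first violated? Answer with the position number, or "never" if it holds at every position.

¬busy ∧ grant → ¬ack holds at every position 0..5, and those are all the positions the trace ever visits, so the invariant □(¬busy ∧ grant → ¬ack) is never violated.

never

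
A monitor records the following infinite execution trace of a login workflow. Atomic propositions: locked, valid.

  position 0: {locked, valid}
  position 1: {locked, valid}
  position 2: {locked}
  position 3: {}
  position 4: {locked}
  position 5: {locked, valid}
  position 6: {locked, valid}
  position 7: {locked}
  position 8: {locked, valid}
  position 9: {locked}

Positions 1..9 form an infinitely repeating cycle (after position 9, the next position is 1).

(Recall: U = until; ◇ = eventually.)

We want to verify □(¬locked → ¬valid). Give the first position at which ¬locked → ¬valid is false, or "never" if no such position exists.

¬locked → ¬valid holds at every position 0..9, and those are all the positions the trace ever visits, so the invariant □(¬locked → ¬valid) is never violated.

never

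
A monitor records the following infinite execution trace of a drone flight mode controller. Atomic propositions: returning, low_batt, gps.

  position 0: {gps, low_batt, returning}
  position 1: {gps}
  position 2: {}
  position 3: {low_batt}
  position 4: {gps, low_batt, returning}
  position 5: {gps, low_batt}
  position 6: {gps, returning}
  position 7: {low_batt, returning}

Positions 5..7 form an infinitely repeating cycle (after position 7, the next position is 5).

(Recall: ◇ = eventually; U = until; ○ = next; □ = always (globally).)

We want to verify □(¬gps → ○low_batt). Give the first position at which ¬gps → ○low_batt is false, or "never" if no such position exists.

never

¬gps → ○low_batt holds at every position 0..7, and those are all the positions the trace ever visits, so the invariant □(¬gps → ○low_batt) is never violated.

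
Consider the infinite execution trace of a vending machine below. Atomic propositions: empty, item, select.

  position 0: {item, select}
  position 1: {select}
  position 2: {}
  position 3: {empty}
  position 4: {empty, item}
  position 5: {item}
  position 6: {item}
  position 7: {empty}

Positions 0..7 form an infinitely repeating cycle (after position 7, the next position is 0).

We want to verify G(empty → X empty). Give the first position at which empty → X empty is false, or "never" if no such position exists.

Check empty → X empty at each position in order: 0 ✓, 1 ✓, 2 ✓, 3 ✓.
At position 4 the labels are {empty, item} and the next position 5 has {item}, so empty → X empty is false there. This is the first violation.

4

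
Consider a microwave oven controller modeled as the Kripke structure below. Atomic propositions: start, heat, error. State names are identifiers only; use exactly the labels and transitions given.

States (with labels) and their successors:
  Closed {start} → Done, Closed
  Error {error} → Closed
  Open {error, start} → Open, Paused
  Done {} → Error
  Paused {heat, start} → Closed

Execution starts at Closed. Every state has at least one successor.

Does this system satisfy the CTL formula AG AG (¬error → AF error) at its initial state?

No

States satisfying AG (¬error → AF error): ∅.
States satisfying AG AG (¬error → AF error): ∅.
Closed is reachable from Closed and violates AG (¬error → AF error), so AG fails at Closed.
Closed ∉ Sat(AG AG (¬error → AF error)).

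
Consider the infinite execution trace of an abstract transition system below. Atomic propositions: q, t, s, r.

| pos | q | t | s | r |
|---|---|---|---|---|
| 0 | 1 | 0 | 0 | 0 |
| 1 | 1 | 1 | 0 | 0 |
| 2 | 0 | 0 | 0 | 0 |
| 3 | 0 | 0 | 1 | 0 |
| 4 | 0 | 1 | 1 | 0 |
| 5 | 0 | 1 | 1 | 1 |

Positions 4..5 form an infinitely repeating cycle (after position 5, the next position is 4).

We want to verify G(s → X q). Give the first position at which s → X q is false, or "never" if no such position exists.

3

Check s → X q at each position in order: 0 ✓, 1 ✓, 2 ✓.
At position 3 the labels are {s} and the next position 4 has {s, t}, so s → X q is false there. This is the first violation.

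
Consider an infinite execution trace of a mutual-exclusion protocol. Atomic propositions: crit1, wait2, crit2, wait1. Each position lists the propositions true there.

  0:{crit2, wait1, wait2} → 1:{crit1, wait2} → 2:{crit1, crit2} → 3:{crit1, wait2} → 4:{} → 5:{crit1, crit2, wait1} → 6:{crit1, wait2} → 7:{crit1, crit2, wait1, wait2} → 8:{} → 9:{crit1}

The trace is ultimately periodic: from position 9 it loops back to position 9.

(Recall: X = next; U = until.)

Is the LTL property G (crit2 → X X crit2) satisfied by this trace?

crit2 → X X crit2 must hold at every position from 0 onward. It fails at position 2, so G (crit2 → X X crit2) is false.
Positions where crit2 holds: 0, 2, 5, 7.
Check X X crit2 at each: 0→ok, 2→fails, 5→ok, 7→fails.

No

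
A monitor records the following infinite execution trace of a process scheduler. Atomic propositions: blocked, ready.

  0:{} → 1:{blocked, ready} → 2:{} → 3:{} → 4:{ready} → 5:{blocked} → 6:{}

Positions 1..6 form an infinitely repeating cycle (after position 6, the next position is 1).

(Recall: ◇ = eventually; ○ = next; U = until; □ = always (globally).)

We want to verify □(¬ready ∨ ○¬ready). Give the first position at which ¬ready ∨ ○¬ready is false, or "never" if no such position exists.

never

¬ready ∨ ○¬ready holds at every position 0..6, and those are all the positions the trace ever visits, so the invariant □(¬ready ∨ ○¬ready) is never violated.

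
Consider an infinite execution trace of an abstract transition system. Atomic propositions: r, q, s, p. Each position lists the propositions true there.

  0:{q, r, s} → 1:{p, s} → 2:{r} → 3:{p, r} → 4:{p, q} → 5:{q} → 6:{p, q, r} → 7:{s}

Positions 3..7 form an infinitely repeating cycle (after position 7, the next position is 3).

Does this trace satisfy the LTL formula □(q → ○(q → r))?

Violated

q → ○(q → r) must hold at every position from 0 onward. It fails at position 4, so □(q → ○(q → r)) is false.
Positions where q holds: 0, 4, 5, 6.
Check ○(q → r) at each: 0→ok, 4→fails, 5→ok, 6→ok.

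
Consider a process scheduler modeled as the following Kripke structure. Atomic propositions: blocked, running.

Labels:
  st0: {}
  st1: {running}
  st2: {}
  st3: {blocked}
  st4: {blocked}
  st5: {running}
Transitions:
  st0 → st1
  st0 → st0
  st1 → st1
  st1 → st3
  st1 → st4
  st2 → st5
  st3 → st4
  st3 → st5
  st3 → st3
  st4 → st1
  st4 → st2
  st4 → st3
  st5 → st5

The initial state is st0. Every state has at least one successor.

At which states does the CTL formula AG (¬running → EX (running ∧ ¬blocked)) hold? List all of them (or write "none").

States satisfying ¬running → EX (running ∧ ¬blocked): {st0, st1, st2, st3, st4, st5}.
States satisfying AG (¬running → EX (running ∧ ¬blocked)): {st0, st1, st2, st3, st4, st5}.

{st0, st1, st2, st3, st4, st5}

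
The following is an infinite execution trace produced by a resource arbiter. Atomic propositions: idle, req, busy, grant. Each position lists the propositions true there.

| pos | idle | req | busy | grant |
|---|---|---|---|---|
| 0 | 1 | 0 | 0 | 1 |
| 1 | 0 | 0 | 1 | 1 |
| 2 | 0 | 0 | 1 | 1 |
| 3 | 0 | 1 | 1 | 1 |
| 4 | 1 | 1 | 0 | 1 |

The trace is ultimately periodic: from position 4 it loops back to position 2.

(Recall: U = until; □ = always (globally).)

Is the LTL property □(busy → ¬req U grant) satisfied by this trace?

Yes

busy → ¬req U grant holds at every position 0..4, and those are all positions ever visited, so □(busy → ¬req U grant) holds.
Positions where busy holds: 1, 2, 3.
Check ¬req U grant at each: 1→ok, 2→ok, 3→ok.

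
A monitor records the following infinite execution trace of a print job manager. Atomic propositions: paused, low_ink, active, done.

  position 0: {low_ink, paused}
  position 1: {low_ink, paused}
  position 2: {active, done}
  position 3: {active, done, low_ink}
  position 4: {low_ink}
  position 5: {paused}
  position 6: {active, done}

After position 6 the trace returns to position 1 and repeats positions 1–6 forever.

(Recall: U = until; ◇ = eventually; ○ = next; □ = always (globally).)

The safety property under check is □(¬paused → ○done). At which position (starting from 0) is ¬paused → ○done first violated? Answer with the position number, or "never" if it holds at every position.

Check ¬paused → ○done at each position in order: 0 ✓, 1 ✓, 2 ✓.
At position 3 the labels are {active, done, low_ink} and the next position 4 has {low_ink}, so ¬paused → ○done is false there. This is the first violation.

3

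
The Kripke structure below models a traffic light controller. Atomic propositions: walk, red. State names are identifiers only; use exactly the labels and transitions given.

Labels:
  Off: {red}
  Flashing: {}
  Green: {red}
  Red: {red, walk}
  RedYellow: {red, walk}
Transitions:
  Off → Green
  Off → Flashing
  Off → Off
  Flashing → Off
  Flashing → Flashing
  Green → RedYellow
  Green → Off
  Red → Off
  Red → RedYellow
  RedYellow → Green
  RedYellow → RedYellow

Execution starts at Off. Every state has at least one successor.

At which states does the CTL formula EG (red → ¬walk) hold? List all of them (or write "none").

{Off, Flashing, Green}

States satisfying red → ¬walk: {Off, Flashing, Green}.
States satisfying EG (red → ¬walk): {Off, Flashing, Green}.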